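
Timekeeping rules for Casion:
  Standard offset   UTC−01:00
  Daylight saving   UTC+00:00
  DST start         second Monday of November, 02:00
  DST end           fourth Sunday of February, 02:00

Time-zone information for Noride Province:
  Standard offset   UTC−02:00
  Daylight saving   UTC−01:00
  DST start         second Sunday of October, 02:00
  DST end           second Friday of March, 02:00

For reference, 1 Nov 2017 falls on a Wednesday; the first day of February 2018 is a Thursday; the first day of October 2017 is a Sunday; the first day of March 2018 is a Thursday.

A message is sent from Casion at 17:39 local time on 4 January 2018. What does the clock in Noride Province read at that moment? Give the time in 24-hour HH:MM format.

16:39

1 November 2017 is a Wednesday, so the first Monday is November 6 and the second is November 13.
1 February 2018 is a Thursday, so the first Sunday is February 4 and the fourth is February 25.
4 January 2018 lies within the daylight-saving period (13 November 2017 – 25 February 2018), so Casion is on daylight time, UTC+00:00.
17:39 Casion − 0h = 17:39 UTC.
1 October 2017 is a Sunday, so the first Sunday is October 1 and the second is October 8.
1 March 2018 is a Thursday, so the first Friday is March 2 and the second is March 9.
At the standard offset (UTC−02:00), 17:39 UTC − 2h = 15:39 Noride Province standard time.
The standard-time date in Noride Province, 4 January 2018, falls between 8 October 2017 and 9 March 2018, so daylight saving is in effect and Noride Province is at UTC−01:00.
17:39 UTC − 1h = 16:39 Noride Province.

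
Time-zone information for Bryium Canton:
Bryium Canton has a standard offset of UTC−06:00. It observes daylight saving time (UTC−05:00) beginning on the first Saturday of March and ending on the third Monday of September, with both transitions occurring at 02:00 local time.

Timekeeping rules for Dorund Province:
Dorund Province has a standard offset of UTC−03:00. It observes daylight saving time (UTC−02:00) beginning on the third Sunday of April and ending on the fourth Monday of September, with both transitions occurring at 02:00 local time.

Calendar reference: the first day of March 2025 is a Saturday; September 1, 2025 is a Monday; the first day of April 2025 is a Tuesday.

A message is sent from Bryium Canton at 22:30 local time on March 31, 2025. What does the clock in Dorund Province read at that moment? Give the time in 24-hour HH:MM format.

00:30

1 March 2025 is a Saturday, so the first Saturday is March 1.
1 September 2025 is a Monday, so the first Monday is September 1 and the third is September 15.
March 31, 2025 lies within the daylight-saving period (1 March – 15 September), so Bryium Canton is on daylight time, UTC−05:00.
22:30 Bryium Canton + 5h = 03:30 UTC (rolling into the next day, 1 April 2025).
1 April 2025 is a Tuesday, so the first Sunday is April 6 and the third is April 20.
1 September 2025 is a Monday, so the first Monday is September 1 and the fourth is September 22.
At the standard offset (UTC−03:00), 03:30 UTC − 3h = 00:30 Dorund Province standard time.
Daylight saving runs 20 April – 22 September; the standard-time date in Dorund Province, April 1, 2025, is outside that window, so Dorund Province is on standard time at UTC−03:00.
03:30 UTC − 3h = 00:30 Dorund Province.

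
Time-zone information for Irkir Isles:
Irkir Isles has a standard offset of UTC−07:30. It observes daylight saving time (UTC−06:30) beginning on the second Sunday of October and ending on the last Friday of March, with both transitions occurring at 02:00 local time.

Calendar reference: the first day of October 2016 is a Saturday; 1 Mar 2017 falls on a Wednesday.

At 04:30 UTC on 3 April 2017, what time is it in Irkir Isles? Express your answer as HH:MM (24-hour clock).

21:00

1 October 2016 is a Saturday, so the first Sunday is October 2 and the second is October 9.
1 March 2017 is a Wednesday, so Fridays fall on 3, 10, 17, 24, 31; the last is March 31.
At the standard offset (UTC−07:30), 04:30 UTC − 7h30m = 21:00 Irkir Isles standard time (rolling into the previous day, 2 April 2017).
Daylight saving runs 9 October 2016 – 31 March 2017; the standard-time date in Irkir Isles, 2 April 2017, is outside that window, so Irkir Isles is on standard time at UTC−07:30.
04:30 UTC − 7h30m = 21:00 local (rolling into the previous day, 2 April 2017).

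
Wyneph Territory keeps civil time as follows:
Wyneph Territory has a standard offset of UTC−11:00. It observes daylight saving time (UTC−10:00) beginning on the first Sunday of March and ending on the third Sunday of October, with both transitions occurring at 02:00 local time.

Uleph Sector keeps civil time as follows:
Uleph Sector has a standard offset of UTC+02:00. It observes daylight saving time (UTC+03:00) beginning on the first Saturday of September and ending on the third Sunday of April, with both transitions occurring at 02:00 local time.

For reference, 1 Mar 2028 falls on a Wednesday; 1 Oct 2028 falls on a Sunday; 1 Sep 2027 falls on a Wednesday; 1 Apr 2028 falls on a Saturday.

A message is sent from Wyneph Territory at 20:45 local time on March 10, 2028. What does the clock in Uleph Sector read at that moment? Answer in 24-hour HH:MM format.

09:45

1 March 2028 is a Wednesday, so the first Sunday is March 5.
1 October 2028 is a Sunday, so the first Sunday is October 1 and the third is October 15.
Daylight saving runs 5 March – 15 October; March 10, 2028 is inside that window, so Wyneph Territory is at UTC−10:00.
20:45 Wyneph Territory + 10h = 06:45 UTC (rolling into the next day, 11 March 2028).
1 September 2027 is a Wednesday, so the first Saturday is September 4.
1 April 2028 is a Saturday, so the first Sunday is April 2 and the third is April 16.
At the standard offset (UTC+02:00), 06:45 UTC + 2h = 08:45 Uleph Sector standard time.
Daylight saving runs 4 September 2027 – 16 April 2028; the standard-time date in Uleph Sector, March 11, 2028, is inside that window, so Uleph Sector is at UTC+03:00.
06:45 UTC + 3h = 09:45 Uleph Sector.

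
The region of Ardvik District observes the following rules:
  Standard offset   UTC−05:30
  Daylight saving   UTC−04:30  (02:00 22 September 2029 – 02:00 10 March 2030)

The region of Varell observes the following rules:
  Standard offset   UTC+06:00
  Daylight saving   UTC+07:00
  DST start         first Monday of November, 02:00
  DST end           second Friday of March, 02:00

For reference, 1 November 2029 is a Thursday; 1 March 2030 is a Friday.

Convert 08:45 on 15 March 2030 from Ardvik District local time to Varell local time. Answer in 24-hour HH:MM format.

20:15

15 March 2030 does not fall between 22 September 2029 and 10 March 2030, so daylight saving is not in effect and Ardvik District is at UTC−05:30.
08:45 Ardvik District + 5h30m = 14:15 UTC.
1 November 2029 is a Thursday, so the first Monday is November 5.
1 March 2030 is a Friday, so the first Friday is March 1 and the second is March 8.
At the standard offset (UTC+06:00), 14:15 UTC + 6h = 20:15 Varell standard time.
Daylight saving runs 5 November 2029 – 8 March 2030; the standard-time date in Varell, 15 March 2030, is outside that window, so Varell is on standard time at UTC+06:00.
14:15 UTC + 6h = 20:15 Varell.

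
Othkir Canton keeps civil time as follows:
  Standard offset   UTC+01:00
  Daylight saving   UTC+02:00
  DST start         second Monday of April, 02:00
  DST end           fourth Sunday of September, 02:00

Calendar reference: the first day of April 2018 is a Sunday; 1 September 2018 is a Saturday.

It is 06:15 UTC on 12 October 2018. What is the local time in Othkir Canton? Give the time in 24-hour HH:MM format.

1 April 2018 is a Sunday, so the first Monday is April 2 and the second is April 9.
1 September 2018 is a Saturday, so the first Sunday is September 2 and the fourth is September 23.
At the standard offset (UTC+01:00), 06:15 UTC + 1h = 07:15 Othkir Canton standard time.
The standard-time date in Othkir Canton, 12 October 2018, does not fall between 9 April and 23 September, so daylight saving is not in effect and Othkir Canton is at UTC+01:00.
06:15 UTC + 1h = 07:15 local.

07:15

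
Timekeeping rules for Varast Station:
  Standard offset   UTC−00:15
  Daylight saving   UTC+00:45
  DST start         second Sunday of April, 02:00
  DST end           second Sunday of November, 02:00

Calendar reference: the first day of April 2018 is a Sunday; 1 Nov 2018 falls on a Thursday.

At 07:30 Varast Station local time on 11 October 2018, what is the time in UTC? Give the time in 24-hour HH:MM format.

06:45

1 April 2018 is a Sunday, so the first Sunday is April 1 and the second is April 8.
1 November 2018 is a Thursday, so the first Sunday is November 4 and the second is November 11.
Daylight saving runs 8 April – 11 November; 11 October 2018 is inside that window, so Varast Station is at UTC+00:45.
07:30 local − 0h45m = 06:45 UTC.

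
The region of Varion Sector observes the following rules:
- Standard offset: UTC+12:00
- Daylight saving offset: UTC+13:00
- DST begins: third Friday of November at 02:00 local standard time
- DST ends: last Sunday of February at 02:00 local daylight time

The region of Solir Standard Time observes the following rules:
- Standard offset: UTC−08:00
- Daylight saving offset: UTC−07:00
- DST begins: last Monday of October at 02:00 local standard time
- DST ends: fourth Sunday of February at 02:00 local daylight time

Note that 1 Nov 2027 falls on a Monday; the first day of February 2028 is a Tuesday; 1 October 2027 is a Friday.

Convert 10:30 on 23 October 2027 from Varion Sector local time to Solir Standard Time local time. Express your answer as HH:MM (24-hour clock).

1 November 2027 is a Monday, so the first Friday is November 5 and the third is November 19.
1 February 2028 is a Tuesday, so Sundays fall on 6, 13, 20, 27; the last is February 27.
23 October 2027 is outside the daylight-saving period (19 November 2027 – 27 February 2028), so Varion Sector is on standard time, UTC+12:00.
10:30 Varion Sector − 12h = 22:30 UTC (rolling into the previous day, 22 October 2027).
1 October 2027 is a Friday, so Mondays fall on 4, 11, 18, 25; the last is October 25.
1 February 2028 is a Tuesday, so the first Sunday is February 6 and the fourth is February 27.
At the standard offset (UTC−08:00), 22:30 UTC − 8h = 14:30 Solir Standard Time standard time.
Daylight saving runs 25 October 2027 – 27 February 2028; the standard-time date in Solir Standard Time, 22 October 2027, is outside that window, so Solir Standard Time is on standard time at UTC−08:00.
22:30 UTC − 8h = 14:30 Solir Standard Time.

14:30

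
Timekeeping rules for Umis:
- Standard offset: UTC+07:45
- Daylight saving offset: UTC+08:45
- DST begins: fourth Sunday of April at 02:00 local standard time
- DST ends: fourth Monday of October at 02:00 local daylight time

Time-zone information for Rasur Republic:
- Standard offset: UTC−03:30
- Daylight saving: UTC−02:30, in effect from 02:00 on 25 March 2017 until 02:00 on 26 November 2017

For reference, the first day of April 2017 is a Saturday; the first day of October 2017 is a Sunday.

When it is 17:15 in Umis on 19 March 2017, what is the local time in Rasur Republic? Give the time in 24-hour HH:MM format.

1 April 2017 is a Saturday, so the first Sunday is April 2 and the fourth is April 23.
1 October 2017 is a Sunday, so the first Monday is October 2 and the fourth is October 23.
19 March 2017 does not fall between 23 April and 23 October, so daylight saving is not in effect and Umis is at UTC+07:45.
17:15 Umis − 7h45m = 09:30 UTC.
At the standard offset (UTC−03:30), 09:30 UTC − 3h30m = 06:00 Rasur Republic standard time.
The standard-time date in Rasur Republic, 19 March 2017, is outside the daylight-saving period (25 March – 26 November), so Rasur Republic is on standard time, UTC−03:30.
09:30 UTC − 3h30m = 06:00 Rasur Republic.

06:00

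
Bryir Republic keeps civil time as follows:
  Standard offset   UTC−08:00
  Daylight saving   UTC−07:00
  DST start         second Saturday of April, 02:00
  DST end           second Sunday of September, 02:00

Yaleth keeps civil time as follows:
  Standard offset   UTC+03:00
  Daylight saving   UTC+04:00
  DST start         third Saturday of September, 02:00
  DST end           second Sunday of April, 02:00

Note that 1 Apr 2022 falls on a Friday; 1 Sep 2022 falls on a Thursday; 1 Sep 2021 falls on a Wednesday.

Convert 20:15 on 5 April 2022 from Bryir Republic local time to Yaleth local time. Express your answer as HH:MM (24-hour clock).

08:15

1 April 2022 is a Friday, so the first Saturday is April 2 and the second is April 9.
1 September 2022 is a Thursday, so the first Sunday is September 4 and the second is September 11.
Daylight saving runs 9 April – 11 September; 5 April 2022 is outside that window, so Bryir Republic is on standard time at UTC−08:00.
20:15 Bryir Republic + 8h = 04:15 UTC (rolling into the next day, 6 April 2022).
1 September 2021 is a Wednesday, so the first Saturday is September 4 and the third is September 18.
1 April 2022 is a Friday, so the first Sunday is April 3 and the second is April 10.
At the standard offset (UTC+03:00), 04:15 UTC + 3h = 07:15 Yaleth standard time.
Daylight saving runs 18 September 2021 – 10 April 2022; the standard-time date in Yaleth, 6 April 2022, is inside that window, so Yaleth is at UTC+04:00.
04:15 UTC + 4h = 08:15 Yaleth.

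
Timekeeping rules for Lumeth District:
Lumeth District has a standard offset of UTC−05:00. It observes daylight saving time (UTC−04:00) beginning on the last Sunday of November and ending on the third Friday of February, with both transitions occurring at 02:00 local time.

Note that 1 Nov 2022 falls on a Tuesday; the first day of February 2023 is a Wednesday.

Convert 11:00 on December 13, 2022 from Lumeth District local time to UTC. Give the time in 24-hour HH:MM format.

1 November 2022 is a Tuesday, so Sundays fall on 6, 13, 20, 27; the last is November 27.
1 February 2023 is a Wednesday, so the first Friday is February 3 and the third is February 17.
December 13, 2022 falls between 27 November 2022 and 17 February 2023, so daylight saving is in effect and Lumeth District is at UTC−04:00.
11:00 local + 4h = 15:00 UTC.

15:00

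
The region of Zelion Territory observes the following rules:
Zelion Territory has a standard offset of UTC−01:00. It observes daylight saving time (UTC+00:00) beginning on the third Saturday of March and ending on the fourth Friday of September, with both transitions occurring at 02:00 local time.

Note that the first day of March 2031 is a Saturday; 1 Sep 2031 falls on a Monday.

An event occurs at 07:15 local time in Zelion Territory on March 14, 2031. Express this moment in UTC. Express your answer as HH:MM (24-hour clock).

08:15

1 March 2031 is a Saturday, so the first Saturday is March 1 and the third is March 15.
1 September 2031 is a Monday, so the first Friday is September 5 and the fourth is September 26.
March 14, 2031 does not fall between 15 March and 26 September, so daylight saving is not in effect and Zelion Territory is at UTC−01:00.
07:15 local + 1h = 08:15 UTC.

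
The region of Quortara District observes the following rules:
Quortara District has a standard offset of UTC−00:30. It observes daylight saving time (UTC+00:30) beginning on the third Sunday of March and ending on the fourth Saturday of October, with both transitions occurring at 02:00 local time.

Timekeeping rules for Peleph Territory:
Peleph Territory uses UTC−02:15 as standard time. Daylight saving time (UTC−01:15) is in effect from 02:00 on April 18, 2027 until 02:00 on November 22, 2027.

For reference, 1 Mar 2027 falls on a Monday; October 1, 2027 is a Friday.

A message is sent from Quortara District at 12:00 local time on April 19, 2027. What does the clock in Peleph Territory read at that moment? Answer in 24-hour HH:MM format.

1 March 2027 is a Monday, so the first Sunday is March 7 and the third is March 21.
1 October 2027 is a Friday, so the first Saturday is October 2 and the fourth is October 23.
April 19, 2027 falls between 21 March and 23 October, so daylight saving is in effect and Quortara District is at UTC+00:30.
12:00 Quortara District − 0h30m = 11:30 UTC.
At the standard offset (UTC−02:15), 11:30 UTC − 2h15m = 09:15 Peleph Territory standard time.
The standard-time date in Peleph Territory, April 19, 2027, falls between 18 April and 22 November, so daylight saving is in effect and Peleph Territory is at UTC−01:15.
11:30 UTC − 1h15m = 10:15 Peleph Territory.

10:15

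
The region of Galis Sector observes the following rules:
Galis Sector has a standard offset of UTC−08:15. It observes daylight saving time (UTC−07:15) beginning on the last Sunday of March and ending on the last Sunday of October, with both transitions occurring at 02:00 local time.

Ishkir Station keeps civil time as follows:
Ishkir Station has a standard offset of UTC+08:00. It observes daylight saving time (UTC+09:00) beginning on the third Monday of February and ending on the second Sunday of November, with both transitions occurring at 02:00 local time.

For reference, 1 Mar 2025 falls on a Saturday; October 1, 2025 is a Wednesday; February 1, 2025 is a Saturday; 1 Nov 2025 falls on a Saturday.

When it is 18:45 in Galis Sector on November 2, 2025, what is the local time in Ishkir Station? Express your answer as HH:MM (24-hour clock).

12:00

1 March 2025 is a Saturday, so Sundays fall on 2, 9, 16, 23, 30; the last is March 30.
1 October 2025 is a Wednesday, so Sundays fall on 5, 12, 19, 26; the last is October 26.
November 2, 2025 is outside the daylight-saving period (30 March – 26 October), so Galis Sector is on standard time, UTC−08:15.
18:45 Galis Sector + 8h15m = 03:00 UTC (rolling into the next day, 3 November 2025).
1 February 2025 is a Saturday, so the first Monday is February 3 and the third is February 17.
1 November 2025 is a Saturday, so the first Sunday is November 2 and the second is November 9.
At the standard offset (UTC+08:00), 03:00 UTC + 8h = 11:00 Ishkir Station standard time.
The standard-time date in Ishkir Station, November 3, 2025, falls between 17 February and 9 November, so daylight saving is in effect and Ishkir Station is at UTC+09:00.
03:00 UTC + 9h = 12:00 Ishkir Station.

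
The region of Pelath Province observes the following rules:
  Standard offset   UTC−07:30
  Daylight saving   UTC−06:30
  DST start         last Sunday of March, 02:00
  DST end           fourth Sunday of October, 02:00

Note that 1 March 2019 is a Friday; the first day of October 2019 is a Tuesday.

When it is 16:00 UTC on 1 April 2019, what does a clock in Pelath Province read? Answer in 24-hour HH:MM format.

1 March 2019 is a Friday, so Sundays fall on 3, 10, 17, 24, 31; the last is March 31.
1 October 2019 is a Tuesday, so the first Sunday is October 6 and the fourth is October 27.
At the standard offset (UTC−07:30), 16:00 UTC − 7h30m = 08:30 Pelath Province standard time.
Daylight saving runs 31 March – 27 October; the standard-time date in Pelath Province, 1 April 2019, is inside that window, so Pelath Province is at UTC−06:30.
16:00 UTC − 6h30m = 09:30 local.

09:30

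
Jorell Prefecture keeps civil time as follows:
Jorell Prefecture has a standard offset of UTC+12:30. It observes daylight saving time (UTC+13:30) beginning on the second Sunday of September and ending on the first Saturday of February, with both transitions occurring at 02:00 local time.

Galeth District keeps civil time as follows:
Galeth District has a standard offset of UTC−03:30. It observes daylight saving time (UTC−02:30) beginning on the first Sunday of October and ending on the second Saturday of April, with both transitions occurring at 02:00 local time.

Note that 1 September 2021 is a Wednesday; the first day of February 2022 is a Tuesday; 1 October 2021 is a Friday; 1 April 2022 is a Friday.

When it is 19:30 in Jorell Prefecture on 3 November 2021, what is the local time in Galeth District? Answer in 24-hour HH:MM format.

1 September 2021 is a Wednesday, so the first Sunday is September 5 and the second is September 12.
1 February 2022 is a Tuesday, so the first Saturday is February 5.
3 November 2021 falls between 12 September 2021 and 5 February 2022, so daylight saving is in effect and Jorell Prefecture is at UTC+13:30.
19:30 Jorell Prefecture − 13h30m = 06:00 UTC.
1 October 2021 is a Friday, so the first Sunday is October 3.
1 April 2022 is a Friday, so the first Saturday is April 2 and the second is April 9.
At the standard offset (UTC−03:30), 06:00 UTC − 3h30m = 02:30 Galeth District standard time.
Daylight saving runs 3 October 2021 – 9 April 2022; the standard-time date in Galeth District, 3 November 2021, is inside that window, so Galeth District is at UTC−02:30.
06:00 UTC − 2h30m = 03:30 Galeth District.

03:30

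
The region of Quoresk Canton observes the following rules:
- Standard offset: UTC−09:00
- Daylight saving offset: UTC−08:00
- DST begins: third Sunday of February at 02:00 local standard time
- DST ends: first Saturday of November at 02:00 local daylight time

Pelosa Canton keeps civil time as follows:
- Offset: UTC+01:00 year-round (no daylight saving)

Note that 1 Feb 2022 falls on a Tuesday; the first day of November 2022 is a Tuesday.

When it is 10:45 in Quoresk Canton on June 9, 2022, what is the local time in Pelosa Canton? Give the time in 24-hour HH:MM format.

1 February 2022 is a Tuesday, so the first Sunday is February 6 and the third is February 20.
1 November 2022 is a Tuesday, so the first Saturday is November 5.
Daylight saving runs 20 February – 5 November; June 9, 2022 is inside that window, so Quoresk Canton is at UTC−08:00.
10:45 Quoresk Canton + 8h = 18:45 UTC.
Pelosa Canton has no daylight saving, so its offset is UTC+01:00 year-round.
18:45 UTC + 1h = 19:45 Pelosa Canton.

19:45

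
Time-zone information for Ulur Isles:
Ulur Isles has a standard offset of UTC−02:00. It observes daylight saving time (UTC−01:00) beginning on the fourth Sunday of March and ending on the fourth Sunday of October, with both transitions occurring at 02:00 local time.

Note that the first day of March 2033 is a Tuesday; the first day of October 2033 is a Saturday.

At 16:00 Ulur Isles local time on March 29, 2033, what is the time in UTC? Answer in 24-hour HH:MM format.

1 March 2033 is a Tuesday, so the first Sunday is March 6 and the fourth is March 27.
1 October 2033 is a Saturday, so the first Sunday is October 2 and the fourth is October 23.
March 29, 2033 lies within the daylight-saving period (27 March – 23 October), so Ulur Isles is on daylight time, UTC−01:00.
16:00 local + 1h = 17:00 UTC.

17:00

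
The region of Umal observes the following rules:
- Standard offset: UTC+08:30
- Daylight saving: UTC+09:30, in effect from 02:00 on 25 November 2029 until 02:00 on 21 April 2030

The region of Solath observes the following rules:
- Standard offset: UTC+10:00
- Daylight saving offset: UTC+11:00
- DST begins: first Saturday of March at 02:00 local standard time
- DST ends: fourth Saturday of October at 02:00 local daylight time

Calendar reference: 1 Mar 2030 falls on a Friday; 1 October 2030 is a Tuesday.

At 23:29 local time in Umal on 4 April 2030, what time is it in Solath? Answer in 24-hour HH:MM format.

4 April 2030 lies within the daylight-saving period (25 November 2029 – 21 April 2030), so Umal is on daylight time, UTC+09:30.
23:29 Umal − 9h30m = 13:59 UTC.
1 March 2030 is a Friday, so the first Saturday is March 2.
1 October 2030 is a Tuesday, so the first Saturday is October 5 and the fourth is October 26.
At the standard offset (UTC+10:00), 13:59 UTC + 10h = 23:59 Solath standard time.
The standard-time date in Solath, 4 April 2030, lies within the daylight-saving period (2 March – 26 October), so Solath is on daylight time, UTC+11:00.
13:59 UTC + 11h = 00:59 Solath (rolling into the next day, 5 April 2030).

00:59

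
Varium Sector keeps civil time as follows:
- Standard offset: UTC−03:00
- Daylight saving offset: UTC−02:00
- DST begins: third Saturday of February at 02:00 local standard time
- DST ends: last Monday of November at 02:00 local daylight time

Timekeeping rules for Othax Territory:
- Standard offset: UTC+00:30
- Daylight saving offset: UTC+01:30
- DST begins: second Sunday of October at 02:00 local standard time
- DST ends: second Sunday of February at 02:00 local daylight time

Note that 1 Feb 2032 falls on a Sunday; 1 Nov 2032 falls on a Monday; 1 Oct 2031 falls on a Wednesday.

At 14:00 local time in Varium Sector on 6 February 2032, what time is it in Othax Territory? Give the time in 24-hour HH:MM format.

18:30

1 February 2032 is a Sunday, so the first Saturday is February 7 and the third is February 21.
1 November 2032 is a Monday, so Mondays fall on 1, 8, 15, 22, 29; the last is November 29.
Daylight saving runs 21 February – 29 November; 6 February 2032 is outside that window, so Varium Sector is on standard time at UTC−03:00.
14:00 Varium Sector + 3h = 17:00 UTC.
1 October 2031 is a Wednesday, so the first Sunday is October 5 and the second is October 12.
1 February 2032 is a Sunday, so the first Sunday is February 1 and the second is February 8.
At the standard offset (UTC+00:30), 17:00 UTC + 0h30m = 17:30 Othax Territory standard time.
The standard-time date in Othax Territory, 6 February 2032, falls between 12 October 2031 and 8 February 2032, so daylight saving is in effect and Othax Territory is at UTC+01:30.
17:00 UTC + 1h30m = 18:30 Othax Territory.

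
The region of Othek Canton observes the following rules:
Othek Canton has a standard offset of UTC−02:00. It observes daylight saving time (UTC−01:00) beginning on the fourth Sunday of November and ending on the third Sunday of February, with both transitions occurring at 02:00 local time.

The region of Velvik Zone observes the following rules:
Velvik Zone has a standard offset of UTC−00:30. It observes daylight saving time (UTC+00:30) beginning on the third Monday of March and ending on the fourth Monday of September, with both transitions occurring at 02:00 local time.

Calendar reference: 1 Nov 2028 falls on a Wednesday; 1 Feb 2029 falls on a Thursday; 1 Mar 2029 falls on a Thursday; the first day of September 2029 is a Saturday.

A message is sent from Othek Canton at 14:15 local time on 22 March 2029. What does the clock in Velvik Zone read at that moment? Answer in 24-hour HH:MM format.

1 November 2028 is a Wednesday, so the first Sunday is November 5 and the fourth is November 26.
1 February 2029 is a Thursday, so the first Sunday is February 4 and the third is February 18.
22 March 2029 is outside the daylight-saving period (26 November 2028 – 18 February 2029), so Othek Canton is on standard time, UTC−02:00.
14:15 Othek Canton + 2h = 16:15 UTC.
1 March 2029 is a Thursday, so the first Monday is March 5 and the third is March 19.
1 September 2029 is a Saturday, so the first Monday is September 3 and the fourth is September 24.
At the standard offset (UTC−00:30), 16:15 UTC − 0h30m = 15:45 Velvik Zone standard time.
The standard-time date in Velvik Zone, 22 March 2029, lies within the daylight-saving period (19 March – 24 September), so Velvik Zone is on daylight time, UTC+00:30.
16:15 UTC + 0h30m = 16:45 Velvik Zone.

16:45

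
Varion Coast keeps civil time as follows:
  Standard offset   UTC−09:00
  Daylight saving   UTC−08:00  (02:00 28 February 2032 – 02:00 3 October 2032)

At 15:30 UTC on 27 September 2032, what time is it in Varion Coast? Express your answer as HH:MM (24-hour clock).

At the standard offset (UTC−09:00), 15:30 UTC − 9h = 06:30 Varion Coast standard time.
The standard-time date in Varion Coast, 27 September 2032, lies within the daylight-saving period (28 February – 3 October), so Varion Coast is on daylight time, UTC−08:00.
15:30 UTC − 8h = 07:30 local.

07:30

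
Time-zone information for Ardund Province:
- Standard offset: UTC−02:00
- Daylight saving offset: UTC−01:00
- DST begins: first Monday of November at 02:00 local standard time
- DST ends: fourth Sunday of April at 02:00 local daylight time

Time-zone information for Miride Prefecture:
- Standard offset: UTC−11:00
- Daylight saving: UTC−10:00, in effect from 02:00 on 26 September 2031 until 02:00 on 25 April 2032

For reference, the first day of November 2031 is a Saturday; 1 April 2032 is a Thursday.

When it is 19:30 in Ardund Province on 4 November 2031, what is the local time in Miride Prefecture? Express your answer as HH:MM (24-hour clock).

10:30

1 November 2031 is a Saturday, so the first Monday is November 3.
1 April 2032 is a Thursday, so the first Sunday is April 4 and the fourth is April 25.
Daylight saving runs 3 November 2031 – 25 April 2032; 4 November 2031 is inside that window, so Ardund Province is at UTC−01:00.
19:30 Ardund Province + 1h = 20:30 UTC.
At the standard offset (UTC−11:00), 20:30 UTC − 11h = 09:30 Miride Prefecture standard time.
The standard-time date in Miride Prefecture, 4 November 2031, falls between 26 September 2031 and 25 April 2032, so daylight saving is in effect and Miride Prefecture is at UTC−10:00.
20:30 UTC − 10h = 10:30 Miride Prefecture.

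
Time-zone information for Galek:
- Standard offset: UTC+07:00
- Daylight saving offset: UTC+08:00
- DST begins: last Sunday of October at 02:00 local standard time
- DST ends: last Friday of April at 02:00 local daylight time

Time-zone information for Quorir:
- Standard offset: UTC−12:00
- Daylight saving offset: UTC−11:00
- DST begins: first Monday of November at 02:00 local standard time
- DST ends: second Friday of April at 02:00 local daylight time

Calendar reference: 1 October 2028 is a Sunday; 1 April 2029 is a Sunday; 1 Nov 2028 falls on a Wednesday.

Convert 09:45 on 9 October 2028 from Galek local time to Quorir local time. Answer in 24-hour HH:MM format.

1 October 2028 is a Sunday, so Sundays fall on 1, 8, 15, 22, 29; the last is October 29.
1 April 2029 is a Sunday, so Fridays fall on 6, 13, 20, 27; the last is April 27.
Daylight saving runs 29 October 2028 – 27 April 2029; 9 October 2028 is outside that window, so Galek is on standard time at UTC+07:00.
09:45 Galek − 7h = 02:45 UTC.
1 November 2028 is a Wednesday, so the first Monday is November 6.
1 April 2029 is a Sunday, so the first Friday is April 6 and the second is April 13.
At the standard offset (UTC−12:00), 02:45 UTC − 12h = 14:45 Quorir standard time (rolling into the previous day, 8 October 2028).
The standard-time date in Quorir, 8 October 2028, is outside the daylight-saving period (6 November 2028 – 13 April 2029), so Quorir is on standard time, UTC−12:00.
02:45 UTC − 12h = 14:45 Quorir (rolling into the previous day, 8 October 2028).

14:45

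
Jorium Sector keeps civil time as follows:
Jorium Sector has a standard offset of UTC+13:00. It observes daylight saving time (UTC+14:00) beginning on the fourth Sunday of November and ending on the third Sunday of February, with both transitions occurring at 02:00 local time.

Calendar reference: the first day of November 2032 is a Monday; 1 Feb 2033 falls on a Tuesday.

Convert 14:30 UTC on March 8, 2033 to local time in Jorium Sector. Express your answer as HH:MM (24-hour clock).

1 November 2032 is a Monday, so the first Sunday is November 7 and the fourth is November 28.
1 February 2033 is a Tuesday, so the first Sunday is February 6 and the third is February 20.
At the standard offset (UTC+13:00), 14:30 UTC + 13h = 03:30 Jorium Sector standard time (rolling into the next day, 9 March 2033).
The standard-time date in Jorium Sector, March 9, 2033, is outside the daylight-saving period (28 November 2032 – 20 February 2033), so Jorium Sector is on standard time, UTC+13:00.
14:30 UTC + 13h = 03:30 local (rolling into the next day, 9 March 2033).

03:30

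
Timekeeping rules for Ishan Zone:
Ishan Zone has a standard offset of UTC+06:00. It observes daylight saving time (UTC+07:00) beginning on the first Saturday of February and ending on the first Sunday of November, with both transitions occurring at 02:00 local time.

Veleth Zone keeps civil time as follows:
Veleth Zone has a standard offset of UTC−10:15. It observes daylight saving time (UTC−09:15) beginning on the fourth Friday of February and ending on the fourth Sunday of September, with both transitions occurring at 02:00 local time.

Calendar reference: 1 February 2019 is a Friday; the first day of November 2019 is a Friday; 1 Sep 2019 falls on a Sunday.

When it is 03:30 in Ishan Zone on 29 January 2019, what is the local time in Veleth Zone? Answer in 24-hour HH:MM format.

11:15

1 February 2019 is a Friday, so the first Saturday is February 2.
1 November 2019 is a Friday, so the first Sunday is November 3.
Daylight saving runs 2 February – 3 November; 29 January 2019 is outside that window, so Ishan Zone is on standard time at UTC+06:00.
03:30 Ishan Zone − 6h = 21:30 UTC (rolling into the previous day, 28 January 2019).
1 February 2019 is a Friday, so the first Friday is February 1 and the fourth is February 22.
1 September 2019 is a Sunday, so the first Sunday is September 1 and the fourth is September 22.
At the standard offset (UTC−10:15), 21:30 UTC − 10h15m = 11:15 Veleth Zone standard time.
Daylight saving runs 22 February – 22 September; the standard-time date in Veleth Zone, 28 January 2019, is outside that window, so Veleth Zone is on standard time at UTC−10:15.
21:30 UTC − 10h15m = 11:15 Veleth Zone.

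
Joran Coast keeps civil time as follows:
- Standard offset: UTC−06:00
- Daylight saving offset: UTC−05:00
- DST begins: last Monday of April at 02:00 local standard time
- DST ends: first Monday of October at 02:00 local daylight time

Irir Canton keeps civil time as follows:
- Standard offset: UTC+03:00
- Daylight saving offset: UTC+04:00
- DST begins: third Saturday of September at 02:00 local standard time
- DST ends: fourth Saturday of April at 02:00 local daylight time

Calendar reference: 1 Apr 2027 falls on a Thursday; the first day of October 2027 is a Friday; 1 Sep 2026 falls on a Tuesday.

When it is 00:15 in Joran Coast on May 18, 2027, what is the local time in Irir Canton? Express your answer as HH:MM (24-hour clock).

1 April 2027 is a Thursday, so Mondays fall on 5, 12, 19, 26; the last is April 26.
1 October 2027 is a Friday, so the first Monday is October 4.
May 18, 2027 falls between 26 April and 4 October, so daylight saving is in effect and Joran Coast is at UTC−05:00.
00:15 Joran Coast + 5h = 05:15 UTC.
1 September 2026 is a Tuesday, so the first Saturday is September 5 and the third is September 19.
1 April 2027 is a Thursday, so the first Saturday is April 3 and the fourth is April 24.
At the standard offset (UTC+03:00), 05:15 UTC + 3h = 08:15 Irir Canton standard time.
The standard-time date in Irir Canton, May 18, 2027, is outside the daylight-saving period (19 September 2026 – 24 April 2027), so Irir Canton is on standard time, UTC+03:00.
05:15 UTC + 3h = 08:15 Irir Canton.

08:15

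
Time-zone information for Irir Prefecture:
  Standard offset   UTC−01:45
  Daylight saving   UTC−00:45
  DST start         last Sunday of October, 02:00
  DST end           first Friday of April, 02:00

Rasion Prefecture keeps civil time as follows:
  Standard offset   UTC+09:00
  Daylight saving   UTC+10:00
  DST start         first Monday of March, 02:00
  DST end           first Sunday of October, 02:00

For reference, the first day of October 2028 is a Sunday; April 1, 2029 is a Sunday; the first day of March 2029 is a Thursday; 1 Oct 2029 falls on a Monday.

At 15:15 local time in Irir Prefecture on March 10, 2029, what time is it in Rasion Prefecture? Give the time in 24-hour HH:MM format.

1 October 2028 is a Sunday, so Sundays fall on 1, 8, 15, 22, 29; the last is October 29.
1 April 2029 is a Sunday, so the first Friday is April 6.
Daylight saving runs 29 October 2028 – 6 April 2029; March 10, 2029 is inside that window, so Irir Prefecture is at UTC−00:45.
15:15 Irir Prefecture + 0h45m = 16:00 UTC.
1 March 2029 is a Thursday, so the first Monday is March 5.
1 October 2029 is a Monday, so the first Sunday is October 7.
At the standard offset (UTC+09:00), 16:00 UTC + 9h = 01:00 Rasion Prefecture standard time (rolling into the next day, 11 March 2029).
The standard-time date in Rasion Prefecture, March 11, 2029, lies within the daylight-saving period (5 March – 7 October), so Rasion Prefecture is on daylight time, UTC+10:00.
16:00 UTC + 10h = 02:00 Rasion Prefecture (rolling into the next day, 11 March 2029).

02:00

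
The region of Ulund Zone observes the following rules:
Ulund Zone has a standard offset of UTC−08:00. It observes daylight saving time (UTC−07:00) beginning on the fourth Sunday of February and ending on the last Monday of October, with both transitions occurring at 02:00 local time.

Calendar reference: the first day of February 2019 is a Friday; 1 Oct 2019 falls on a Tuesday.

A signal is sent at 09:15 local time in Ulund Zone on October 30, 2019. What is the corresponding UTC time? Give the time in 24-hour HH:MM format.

17:15

1 February 2019 is a Friday, so the first Sunday is February 3 and the fourth is February 24.
1 October 2019 is a Tuesday, so Mondays fall on 7, 14, 21, 28; the last is October 28.
October 30, 2019 is outside the daylight-saving period (24 February – 28 October), so Ulund Zone is on standard time, UTC−08:00.
09:15 local + 8h = 17:15 UTC.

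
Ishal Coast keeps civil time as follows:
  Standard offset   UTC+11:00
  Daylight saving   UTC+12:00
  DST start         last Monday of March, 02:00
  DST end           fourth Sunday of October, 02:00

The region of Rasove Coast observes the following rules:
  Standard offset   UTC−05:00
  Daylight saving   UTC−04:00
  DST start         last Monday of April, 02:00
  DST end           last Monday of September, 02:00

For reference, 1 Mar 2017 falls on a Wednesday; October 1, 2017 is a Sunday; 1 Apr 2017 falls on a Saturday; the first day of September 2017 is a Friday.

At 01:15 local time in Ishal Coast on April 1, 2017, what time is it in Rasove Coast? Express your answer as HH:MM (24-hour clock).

1 March 2017 is a Wednesday, so Mondays fall on 6, 13, 20, 27; the last is March 27.
1 October 2017 is a Sunday, so the first Sunday is October 1 and the fourth is October 22.
April 1, 2017 falls between 27 March and 22 October, so daylight saving is in effect and Ishal Coast is at UTC+12:00.
01:15 Ishal Coast − 12h = 13:15 UTC (rolling into the previous day, 31 March 2017).
1 April 2017 is a Saturday, so Mondays fall on 3, 10, 17, 24; the last is April 24.
1 September 2017 is a Friday, so Mondays fall on 4, 11, 18, 25; the last is September 25.
At the standard offset (UTC−05:00), 13:15 UTC − 5h = 08:15 Rasove Coast standard time.
Daylight saving runs 24 April – 25 September; the standard-time date in Rasove Coast, March 31, 2017, is outside that window, so Rasove Coast is on standard time at UTC−05:00.
13:15 UTC − 5h = 08:15 Rasove Coast.

08:15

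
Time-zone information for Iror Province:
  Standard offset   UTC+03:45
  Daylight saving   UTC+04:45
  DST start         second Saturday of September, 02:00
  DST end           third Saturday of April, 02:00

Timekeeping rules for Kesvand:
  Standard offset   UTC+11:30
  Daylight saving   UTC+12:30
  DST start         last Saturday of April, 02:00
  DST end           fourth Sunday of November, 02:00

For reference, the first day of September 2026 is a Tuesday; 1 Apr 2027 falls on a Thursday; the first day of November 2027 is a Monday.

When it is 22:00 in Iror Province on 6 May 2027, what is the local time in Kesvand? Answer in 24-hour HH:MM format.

06:45

1 September 2026 is a Tuesday, so the first Saturday is September 5 and the second is September 12.
1 April 2027 is a Thursday, so the first Saturday is April 3 and the third is April 17.
Daylight saving runs 12 September 2026 – 17 April 2027; 6 May 2027 is outside that window, so Iror Province is on standard time at UTC+03:45.
22:00 Iror Province − 3h45m = 18:15 UTC.
1 April 2027 is a Thursday, so Saturdays fall on 3, 10, 17, 24; the last is April 24.
1 November 2027 is a Monday, so the first Sunday is November 7 and the fourth is November 28.
At the standard offset (UTC+11:30), 18:15 UTC + 11h30m = 05:45 Kesvand standard time (rolling into the next day, 7 May 2027).
The standard-time date in Kesvand, 7 May 2027, falls between 24 April and 28 November, so daylight saving is in effect and Kesvand is at UTC+12:30.
18:15 UTC + 12h30m = 06:45 Kesvand (rolling into the next day, 7 May 2027).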